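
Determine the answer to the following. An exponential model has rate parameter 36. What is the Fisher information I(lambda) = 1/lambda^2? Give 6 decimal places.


Fisher information for exponential: I(lambda) = 1/lambda^2.
lambda = 36, lambda^2 = 1296.
I = 1/1296 = 0.000772

0.000772


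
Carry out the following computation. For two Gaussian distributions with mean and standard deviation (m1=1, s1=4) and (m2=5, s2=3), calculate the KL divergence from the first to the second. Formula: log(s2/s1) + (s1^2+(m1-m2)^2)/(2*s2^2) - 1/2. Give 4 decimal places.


KL divergence between normal distributions:
KL = log(s2/s1) + (s1^2 + (m1-m2)^2)/(2*s2^2) - 1/2.
log(3/4) = -0.287682.
(4^2 + (1-5)^2)/(2*3^2) = (16 + 16)/18 = 1.777778.
KL = -0.287682 + 1.777778 - 0.5 = 0.9901

0.9901


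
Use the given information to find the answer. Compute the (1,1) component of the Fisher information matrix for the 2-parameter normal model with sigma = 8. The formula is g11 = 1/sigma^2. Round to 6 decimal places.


For the 2-parameter normal family, the Fisher metric has:
  g11 = 1/sigma^2, g22 = 2/sigma^2.
sigma = 8, sigma^2 = 64.
g11 = 0.015625

0.015625


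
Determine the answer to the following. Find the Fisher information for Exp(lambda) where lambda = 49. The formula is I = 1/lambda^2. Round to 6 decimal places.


Fisher information for exponential: I(lambda) = 1/lambda^2.
lambda = 49, lambda^2 = 2401.
I = 1/2401 = 0.000416

0.000416


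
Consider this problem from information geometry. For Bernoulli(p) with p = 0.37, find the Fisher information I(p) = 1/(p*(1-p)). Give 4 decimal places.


For Bernoulli(p), Fisher information is I(p) = 1/(p*(1-p)).
p = 0.37, 1-p = 0.63.
p*(1-p) = 0.2331.
I(p) = 1/0.2331 = 4.2900

4.2900


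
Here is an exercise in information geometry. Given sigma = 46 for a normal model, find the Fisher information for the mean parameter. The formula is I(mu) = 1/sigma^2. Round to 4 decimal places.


The Fisher information for the mean of a normal distribution is I(mu) = 1/sigma^2.
sigma = 46, so sigma^2 = 2116.
I(mu) = 1/2116 = 0.0005

0.0005


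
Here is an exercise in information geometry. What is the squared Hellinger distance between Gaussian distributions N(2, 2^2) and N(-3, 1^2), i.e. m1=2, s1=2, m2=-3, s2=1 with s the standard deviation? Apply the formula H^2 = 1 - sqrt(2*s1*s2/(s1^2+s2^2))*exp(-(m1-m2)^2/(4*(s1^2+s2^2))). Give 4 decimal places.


Squared Hellinger distance for Gaussians:
H^2 = 1 - sqrt(2*s1*s2/(s1^2+s2^2)) * exp(-(m1-m2)^2/(4*(s1^2+s2^2))).
s1^2 = 4, s2^2 = 1, s1^2+s2^2 = 5.
sqrt(2*2*1/(5)) = 0.894427.
(m1-m2)^2 = (5)^2 = 25.
exp(-25/(4*5)) = exp(-1.25) = 0.286505.
H^2 = 1 - 0.894427*0.286505 = 0.7437

0.7437


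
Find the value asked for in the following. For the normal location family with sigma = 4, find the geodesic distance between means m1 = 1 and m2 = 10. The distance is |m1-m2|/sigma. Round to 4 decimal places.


On the fixed-variance normal subfamily, geodesic distance = |m1-m2|/sigma.
|1 - 10| = 9.
sigma = 4.
d = 9/4 = 2.2500

2.2500


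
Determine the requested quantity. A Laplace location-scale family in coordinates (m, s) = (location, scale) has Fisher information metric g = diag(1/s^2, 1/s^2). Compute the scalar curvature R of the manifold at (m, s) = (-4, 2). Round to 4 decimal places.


The metric has the form g = (A dm^2 + B ds^2)/s^2 with A = 1, B = 1.
Substitute u = sqrt(A/B)*m: g = B*(du^2 + ds^2)/s^2, i.e. B times the
Poincare upper half-plane metric, which has constant Gaussian curvature -1.
Scaling a 2D metric by a constant c divides the Gaussian curvature by c,
so K = -1/B = -1/(1) = -1.0000 everywhere (the point (m, s) = (-4, 2) is irrelevant:
the curvature is constant).
Scalar curvature in dimension 2: R = 2K = -2/(1) = -2.0000.

-2.0000


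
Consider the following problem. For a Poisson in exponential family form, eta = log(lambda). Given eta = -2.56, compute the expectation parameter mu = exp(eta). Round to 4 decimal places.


Expectation parameter for Poisson exponential family:
mu = exp(eta).
eta = -2.56.
mu = exp(-2.56) = 0.0773

0.0773


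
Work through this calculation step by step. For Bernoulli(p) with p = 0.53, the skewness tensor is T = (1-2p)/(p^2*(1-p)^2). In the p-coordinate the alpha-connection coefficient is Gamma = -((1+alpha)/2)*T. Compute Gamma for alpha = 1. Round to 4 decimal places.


Skewness (Amari-Chentsov) tensor: T = (1-2p)/(p^2*(1-p)^2).
p = 0.53, 1-2p = -0.06, p^2 = 0.2809, (1-p)^2 = 0.2209.
T = -0.06/(0.2809 * 0.2209) = -0.96695.
In the p-coordinate, Gamma^(alpha) = Gamma^(0) - (alpha/2)*T with Gamma^(0) = (1/2)*g'(p) = -T/2,
so Gamma^(alpha) = -((1+alpha)/2)*T.
alpha = 1, -(1+alpha)/2 = -1.0.
Gamma = -1.0 * -0.96695 = 0.9669

0.9669


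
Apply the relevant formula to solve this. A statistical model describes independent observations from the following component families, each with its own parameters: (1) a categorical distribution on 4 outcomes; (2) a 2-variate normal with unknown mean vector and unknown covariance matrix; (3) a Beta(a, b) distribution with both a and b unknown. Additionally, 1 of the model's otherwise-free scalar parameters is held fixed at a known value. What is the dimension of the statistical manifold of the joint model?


The dimension of a statistical manifold equals the number of free
(independent) real parameters of the model. For a product of independent
blocks the parameter counts add.
- categorical on 4 outcomes (probabilities sum to 1): 4-1 = 3.
- 2-variate normal: 2 (mean) + 2*3/2 = 3 (symmetric covariance) = 5.
- Beta (a, b): 2.
Total = 3 + 5 + 2 = 10.
1 parameter(s) fixed at known values: 10 - 1 = 9.
Dimension = 9

9


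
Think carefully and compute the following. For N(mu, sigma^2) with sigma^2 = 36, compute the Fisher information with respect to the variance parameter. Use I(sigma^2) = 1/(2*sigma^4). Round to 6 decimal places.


Fisher information for variance: I(sigma^2) = 1/(2*sigma^4).
sigma^2 = 36, so sigma^4 = 1296.
I = 1/(2*1296) = 1/2592 = 0.000386

0.000386


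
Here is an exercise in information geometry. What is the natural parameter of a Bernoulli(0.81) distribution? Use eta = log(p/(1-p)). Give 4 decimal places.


Natural parameter for Bernoulli: eta = log(p/(1-p)).
p = 0.81, 1-p = 0.19.
p/(1-p) = 4.263158.
eta = log(4.263158) = 1.4500

1.4500


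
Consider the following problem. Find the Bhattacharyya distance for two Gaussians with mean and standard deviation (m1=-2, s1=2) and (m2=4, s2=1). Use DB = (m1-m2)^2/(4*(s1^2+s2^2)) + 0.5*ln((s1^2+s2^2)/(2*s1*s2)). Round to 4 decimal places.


Bhattacharyya distance between two Gaussians:
DB = (m1-m2)^2/(4*(s1^2+s2^2)) + (1/2)*ln((s1^2+s2^2)/(2*s1*s2)).
(m1-m2)^2 = (-6)^2 = 36.
s1^2+s2^2 = 4 + 1 = 5.
term1 = 36/20 = 1.8.
term2 = 0.5*ln(5/4.0) = 0.111572.
DB = 1.8 + 0.111572 = 1.9116

1.9116


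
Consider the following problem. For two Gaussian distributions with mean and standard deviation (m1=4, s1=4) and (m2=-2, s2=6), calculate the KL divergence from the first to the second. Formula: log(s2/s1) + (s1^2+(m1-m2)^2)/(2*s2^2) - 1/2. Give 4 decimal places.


KL divergence between normal distributions:
KL = log(s2/s1) + (s1^2 + (m1-m2)^2)/(2*s2^2) - 1/2.
log(6/4) = 0.405465.
(4^2 + (4--2)^2)/(2*6^2) = (16 + 36)/72 = 0.722222.
KL = 0.405465 + 0.722222 - 0.5 = 0.6277

0.6277


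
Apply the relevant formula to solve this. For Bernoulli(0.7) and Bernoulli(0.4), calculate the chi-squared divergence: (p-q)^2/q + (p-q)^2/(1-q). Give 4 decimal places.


Chi-squared divergence between Bernoulli distributions:
chi^2 = (p-q)^2/q + (p-q)^2/(1-q).
p = 0.7, q = 0.4, p-q = 0.3.
(p-q)^2 = 0.09.
term1 = 0.09/0.4 = 0.225.
term2 = 0.09/0.6 = 0.15.
chi^2 = 0.225 + 0.15 = 0.3750

0.3750


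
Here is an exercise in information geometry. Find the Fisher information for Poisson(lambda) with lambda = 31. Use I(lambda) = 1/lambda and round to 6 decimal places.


Fisher information for Poisson: I(lambda) = 1/lambda.
lambda = 31.
I(lambda) = 1/31 = 0.032258

0.032258


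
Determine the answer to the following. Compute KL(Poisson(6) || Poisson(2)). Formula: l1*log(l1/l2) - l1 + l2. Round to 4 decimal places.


KL divergence for Poisson:
KL = l1*log(l1/l2) - l1 + l2.
l1 = 6, l2 = 2.
log(6/2) = 1.098612.
l1*log(l1/l2) = 6 * 1.098612 = 6.591674.
KL = 6.591674 - 6 + 2 = 2.5917

2.5917


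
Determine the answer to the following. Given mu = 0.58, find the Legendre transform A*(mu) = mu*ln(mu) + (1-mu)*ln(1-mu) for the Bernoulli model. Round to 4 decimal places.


Legendre transform for Bernoulli:
A*(mu) = mu*log(mu) + (1-mu)*log(1-mu).
mu = 0.58, 1-mu = 0.42.
mu*log(mu) = 0.58*log(0.58) = -0.315942.
(1-mu)*log(1-mu) = 0.42*log(0.42) = -0.36435.
A* = -0.315942 + -0.36435 = -0.6803

-0.6803


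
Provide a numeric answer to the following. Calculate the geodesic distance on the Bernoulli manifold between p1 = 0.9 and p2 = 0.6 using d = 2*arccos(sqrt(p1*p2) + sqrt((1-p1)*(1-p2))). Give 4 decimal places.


Geodesic distance on Bernoulli manifold:
d(p1,p2) = 2*arccos(sqrt(p1*p2) + sqrt((1-p1)*(1-p2))).
sqrt(p1*p2) = sqrt(0.9*0.6) = 0.734847.
sqrt((1-p1)*(1-p2)) = sqrt(0.1*0.4) = 0.2.
arg = 0.734847 + 0.2 = 0.934847.
d = 2*arccos(0.934847) = 0.7259

0.7259


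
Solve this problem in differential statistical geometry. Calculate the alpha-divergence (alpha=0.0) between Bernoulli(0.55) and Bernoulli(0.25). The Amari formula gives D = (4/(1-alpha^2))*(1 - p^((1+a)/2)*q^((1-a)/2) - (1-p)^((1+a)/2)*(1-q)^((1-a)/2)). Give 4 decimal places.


Amari alpha-divergence:
D = (4/(1-alpha^2))*(1 - p^((1+a)/2)*q^((1-a)/2) - (1-p)^((1+a)/2)*(1-q)^((1-a)/2)).
alpha = 0.0, p = 0.55, q = 0.25.
e1 = (1+alpha)/2 = 0.5, e2 = (1-alpha)/2 = 0.5.
t1 = p^e1 * q^e2 = 0.55^0.5 * 0.25^0.5 = 0.37081.
t2 = (1-p)^e1 * (1-q)^e2 = 0.45^0.5 * 0.75^0.5 = 0.580948.
4/(1-alpha^2) = 4.0.
D = 4.0*(1 - 0.37081 - 0.580948) = 0.1930

0.1930


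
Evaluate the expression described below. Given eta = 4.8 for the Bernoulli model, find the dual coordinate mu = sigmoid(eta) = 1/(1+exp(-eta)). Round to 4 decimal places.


Dual coordinate (expectation parameter) for Bernoulli:
mu = 1/(1+exp(-eta)).
eta = 4.8.
exp(-eta) = exp(-4.8) = 0.00823.
mu = 1/(1+0.00823) = 0.9918

0.9918


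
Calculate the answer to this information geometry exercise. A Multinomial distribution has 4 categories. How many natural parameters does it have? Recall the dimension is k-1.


Exponential family dimension calculation:
For Multinomial with k=4 categories, dim = k-1 = 3.

3


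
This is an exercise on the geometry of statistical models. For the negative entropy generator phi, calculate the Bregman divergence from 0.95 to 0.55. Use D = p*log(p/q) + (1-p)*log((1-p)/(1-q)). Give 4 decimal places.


Bregman divergence with negative entropy generator:
D = p*log(p/q) + (1-p)*log((1-p)/(1-q)).
p = 0.95, q = 0.55.
p*log(p/q) = 0.95*log(0.95/0.55) = 0.519217.
(1-p)*log((1-p)/(1-q)) = 0.05*log(0.05/0.45) = -0.109861.
D = 0.519217 + -0.109861 = 0.4094

0.4094


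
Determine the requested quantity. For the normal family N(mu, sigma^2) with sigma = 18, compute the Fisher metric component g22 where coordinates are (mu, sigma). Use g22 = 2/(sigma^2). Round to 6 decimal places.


For the 2-parameter normal family, the Fisher metric has:
  g11 = 1/sigma^2, g22 = 2/sigma^2.
sigma = 18, sigma^2 = 324.
g22 = 0.006173

0.006173


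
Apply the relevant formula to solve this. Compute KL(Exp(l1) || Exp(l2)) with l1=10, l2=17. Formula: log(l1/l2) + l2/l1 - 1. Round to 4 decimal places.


KL divergence for exponential family:
KL = log(l1/l2) + l2/l1 - 1.
log(10/17) = -0.530628.
17/10 = 1.7.
KL = -0.530628 + 1.7 - 1 = 0.1694

0.1694


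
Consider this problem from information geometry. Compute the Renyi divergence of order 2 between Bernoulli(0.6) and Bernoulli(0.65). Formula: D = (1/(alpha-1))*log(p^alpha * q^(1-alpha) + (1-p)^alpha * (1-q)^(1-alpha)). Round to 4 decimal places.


Renyi divergence of order alpha between Bernoulli distributions:
D = (1/(alpha-1))*log(p^alpha * q^(1-alpha) + (1-p)^alpha * (1-q)^(1-alpha)).
alpha = 2, p = 0.6, q = 0.65.
p^alpha * q^(1-alpha) = 0.6^2 * 0.65^-1 = 0.553846.
(1-p)^alpha * (1-q)^(1-alpha) = 0.4^2 * 0.35^-1 = 0.457143.
sum = 0.553846 + 0.457143 = 1.010989.
D = (1/1)*log(1.010989) = 0.0109

0.0109


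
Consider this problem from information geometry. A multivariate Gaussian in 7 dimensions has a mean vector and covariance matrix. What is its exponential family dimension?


Exponential family dimension calculation:
For 7-dim MVN: mean has 7 params, covariance has 7*8/2 = 28 unique entries.
Total dim = 7 + 28 = 35.

35


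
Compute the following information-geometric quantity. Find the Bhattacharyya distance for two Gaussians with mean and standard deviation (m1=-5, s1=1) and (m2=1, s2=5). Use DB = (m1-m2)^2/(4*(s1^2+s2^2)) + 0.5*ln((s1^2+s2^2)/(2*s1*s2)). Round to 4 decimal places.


Bhattacharyya distance between two Gaussians:
DB = (m1-m2)^2/(4*(s1^2+s2^2)) + (1/2)*ln((s1^2+s2^2)/(2*s1*s2)).
(m1-m2)^2 = (-6)^2 = 36.
s1^2+s2^2 = 1 + 25 = 26.
term1 = 36/104 = 0.346154.
term2 = 0.5*ln(26/10.0) = 0.477756.
DB = 0.346154 + 0.477756 = 0.8239

0.8239


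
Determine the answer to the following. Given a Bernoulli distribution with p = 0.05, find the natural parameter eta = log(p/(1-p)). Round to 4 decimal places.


Natural parameter for Bernoulli: eta = log(p/(1-p)).
p = 0.05, 1-p = 0.95.
p/(1-p) = 0.052632.
eta = log(0.052632) = -2.9444

-2.9444


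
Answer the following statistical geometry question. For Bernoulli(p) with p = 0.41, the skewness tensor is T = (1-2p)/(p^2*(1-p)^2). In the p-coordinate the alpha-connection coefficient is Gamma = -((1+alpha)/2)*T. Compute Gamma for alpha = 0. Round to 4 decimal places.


Skewness (Amari-Chentsov) tensor: T = (1-2p)/(p^2*(1-p)^2).
p = 0.41, 1-2p = 0.18, p^2 = 0.1681, (1-p)^2 = 0.3481.
T = 0.18/(0.1681 * 0.3481) = 3.076102.
In the p-coordinate, Gamma^(alpha) = Gamma^(0) - (alpha/2)*T with Gamma^(0) = (1/2)*g'(p) = -T/2,
so Gamma^(alpha) = -((1+alpha)/2)*T.
alpha = 0, -(1+alpha)/2 = -0.5.
Gamma = -0.5 * 3.076102 = -1.5381

-1.5381


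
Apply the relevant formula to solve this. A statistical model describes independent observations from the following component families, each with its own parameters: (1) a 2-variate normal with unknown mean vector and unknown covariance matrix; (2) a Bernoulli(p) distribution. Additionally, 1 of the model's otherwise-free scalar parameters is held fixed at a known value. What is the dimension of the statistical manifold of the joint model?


The dimension of a statistical manifold equals the number of free
(independent) real parameters of the model. For a product of independent
blocks the parameter counts add.
- 2-variate normal: 2 (mean) + 2*3/2 = 3 (symmetric covariance) = 5.
- Bernoulli (p): 1.
Total = 5 + 1 = 6.
1 parameter(s) fixed at known values: 6 - 1 = 5.
Dimension = 5

5


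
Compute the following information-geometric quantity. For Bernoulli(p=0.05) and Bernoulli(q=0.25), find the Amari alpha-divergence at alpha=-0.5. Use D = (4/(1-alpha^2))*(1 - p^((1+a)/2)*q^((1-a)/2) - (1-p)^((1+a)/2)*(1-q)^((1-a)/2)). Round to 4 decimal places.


Amari alpha-divergence:
D = (4/(1-alpha^2))*(1 - p^((1+a)/2)*q^((1-a)/2) - (1-p)^((1+a)/2)*(1-q)^((1-a)/2)).
alpha = -0.5, p = 0.05, q = 0.25.
e1 = (1+alpha)/2 = 0.25, e2 = (1-alpha)/2 = 0.75.
t1 = p^e1 * q^e2 = 0.05^0.25 * 0.25^0.75 = 0.167185.
t2 = (1-p)^e1 * (1-q)^e2 = 0.95^0.25 * 0.75^0.75 = 0.795659.
4/(1-alpha^2) = 5.333333.
D = 5.333333*(1 - 0.167185 - 0.795659) = 0.1982

0.1982


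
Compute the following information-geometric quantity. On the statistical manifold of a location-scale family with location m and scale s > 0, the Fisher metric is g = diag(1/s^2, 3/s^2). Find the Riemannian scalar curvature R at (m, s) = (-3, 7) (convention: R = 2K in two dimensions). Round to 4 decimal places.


The metric has the form g = (A dm^2 + B ds^2)/s^2 with A = 1, B = 3.
Substitute u = sqrt(A/B)*m: g = B*(du^2 + ds^2)/s^2, i.e. B times the
Poincare upper half-plane metric, which has constant Gaussian curvature -1.
Scaling a 2D metric by a constant c divides the Gaussian curvature by c,
so K = -1/B = -1/(3) = -0.3333 everywhere (the point (m, s) = (-3, 7) is irrelevant:
the curvature is constant).
Scalar curvature in dimension 2: R = 2K = -2/(3) = -0.6667.

-0.6667


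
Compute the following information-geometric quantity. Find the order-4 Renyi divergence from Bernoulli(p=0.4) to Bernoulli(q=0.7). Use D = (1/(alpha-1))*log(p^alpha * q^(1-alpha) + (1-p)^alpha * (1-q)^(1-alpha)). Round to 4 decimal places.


Renyi divergence of order alpha between Bernoulli distributions:
D = (1/(alpha-1))*log(p^alpha * q^(1-alpha) + (1-p)^alpha * (1-q)^(1-alpha)).
alpha = 4, p = 0.4, q = 0.7.
p^alpha * q^(1-alpha) = 0.4^4 * 0.7^-3 = 0.074636.
(1-p)^alpha * (1-q)^(1-alpha) = 0.6^4 * 0.3^-3 = 4.8.
sum = 0.074636 + 4.8 = 4.874636.
D = (1/3)*log(4.874636) = 0.5280

0.5280


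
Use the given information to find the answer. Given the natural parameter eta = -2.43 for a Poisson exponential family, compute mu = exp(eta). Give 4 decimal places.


Expectation parameter for Poisson exponential family:
mu = exp(eta).
eta = -2.43.
mu = exp(-2.43) = 0.0880

0.0880


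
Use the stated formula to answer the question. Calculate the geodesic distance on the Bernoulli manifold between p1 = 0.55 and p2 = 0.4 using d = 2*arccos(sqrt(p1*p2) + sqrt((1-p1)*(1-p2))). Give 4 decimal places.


Geodesic distance on Bernoulli manifold:
d(p1,p2) = 2*arccos(sqrt(p1*p2) + sqrt((1-p1)*(1-p2))).
sqrt(p1*p2) = sqrt(0.55*0.4) = 0.469042.
sqrt((1-p1)*(1-p2)) = sqrt(0.45*0.6) = 0.519615.
arg = 0.469042 + 0.519615 = 0.988657.
d = 2*arccos(0.988657) = 0.3015

0.3015


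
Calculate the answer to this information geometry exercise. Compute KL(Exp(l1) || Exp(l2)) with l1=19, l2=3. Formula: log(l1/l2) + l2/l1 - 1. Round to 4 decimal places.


KL divergence for exponential family:
KL = log(l1/l2) + l2/l1 - 1.
log(19/3) = 1.845827.
3/19 = 0.157895.
KL = 1.845827 + 0.157895 - 1 = 1.0037

1.0037


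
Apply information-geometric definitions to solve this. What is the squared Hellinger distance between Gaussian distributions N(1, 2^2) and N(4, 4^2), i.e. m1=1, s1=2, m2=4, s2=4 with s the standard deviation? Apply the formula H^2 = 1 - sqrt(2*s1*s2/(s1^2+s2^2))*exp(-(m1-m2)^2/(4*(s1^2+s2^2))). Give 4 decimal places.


Squared Hellinger distance for Gaussians:
H^2 = 1 - sqrt(2*s1*s2/(s1^2+s2^2)) * exp(-(m1-m2)^2/(4*(s1^2+s2^2))).
s1^2 = 4, s2^2 = 16, s1^2+s2^2 = 20.
sqrt(2*2*4/(20)) = 0.894427.
(m1-m2)^2 = (-3)^2 = 9.
exp(-9/(4*20)) = exp(-0.1125) = 0.893597.
H^2 = 1 - 0.894427*0.893597 = 0.2007

0.2007


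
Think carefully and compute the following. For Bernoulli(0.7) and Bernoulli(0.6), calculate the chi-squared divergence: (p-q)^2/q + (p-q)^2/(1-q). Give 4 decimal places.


Chi-squared divergence between Bernoulli distributions:
chi^2 = (p-q)^2/q + (p-q)^2/(1-q).
p = 0.7, q = 0.6, p-q = 0.1.
(p-q)^2 = 0.01.
term1 = 0.01/0.6 = 0.016667.
term2 = 0.01/0.4 = 0.025.
chi^2 = 0.016667 + 0.025 = 0.0417

0.0417


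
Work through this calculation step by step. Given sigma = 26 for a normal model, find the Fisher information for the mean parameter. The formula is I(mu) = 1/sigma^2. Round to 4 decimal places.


The Fisher information for the mean of a normal distribution is I(mu) = 1/sigma^2.
sigma = 26, so sigma^2 = 676.
I(mu) = 1/676 = 0.0015

0.0015


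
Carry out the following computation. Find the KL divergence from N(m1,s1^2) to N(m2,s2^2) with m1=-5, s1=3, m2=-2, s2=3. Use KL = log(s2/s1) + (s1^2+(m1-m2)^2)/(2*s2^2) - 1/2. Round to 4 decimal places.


KL divergence between normal distributions:
KL = log(s2/s1) + (s1^2 + (m1-m2)^2)/(2*s2^2) - 1/2.
log(3/3) = 0.0.
(3^2 + (-5--2)^2)/(2*3^2) = (9 + 9)/18 = 1.0.
KL = 0.0 + 1.0 - 0.5 = 0.5000

0.5000


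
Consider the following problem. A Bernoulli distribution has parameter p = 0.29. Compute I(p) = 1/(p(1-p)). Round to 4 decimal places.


For Bernoulli(p), Fisher information is I(p) = 1/(p*(1-p)).
p = 0.29, 1-p = 0.71.
p*(1-p) = 0.2059.
I(p) = 1/0.2059 = 4.8567

4.8567


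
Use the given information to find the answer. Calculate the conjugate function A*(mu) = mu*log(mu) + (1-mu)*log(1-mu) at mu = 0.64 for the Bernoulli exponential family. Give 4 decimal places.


Legendre transform for Bernoulli:
A*(mu) = mu*log(mu) + (1-mu)*log(1-mu).
mu = 0.64, 1-mu = 0.36.
mu*log(mu) = 0.64*log(0.64) = -0.285624.
(1-mu)*log(1-mu) = 0.36*log(0.36) = -0.367794.
A* = -0.285624 + -0.367794 = -0.6534

-0.6534


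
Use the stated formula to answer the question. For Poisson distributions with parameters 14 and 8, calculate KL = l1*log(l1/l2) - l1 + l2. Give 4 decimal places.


KL divergence for Poisson:
KL = l1*log(l1/l2) - l1 + l2.
l1 = 14, l2 = 8.
log(14/8) = 0.559616.
l1*log(l1/l2) = 14 * 0.559616 = 7.834621.
KL = 7.834621 - 14 + 8 = 1.8346

1.8346


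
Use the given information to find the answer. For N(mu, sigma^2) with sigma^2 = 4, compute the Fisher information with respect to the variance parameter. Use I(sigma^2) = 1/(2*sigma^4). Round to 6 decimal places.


Fisher information for variance: I(sigma^2) = 1/(2*sigma^4).
sigma^2 = 4, so sigma^4 = 16.
I = 1/(2*16) = 1/32 = 0.031250

0.031250


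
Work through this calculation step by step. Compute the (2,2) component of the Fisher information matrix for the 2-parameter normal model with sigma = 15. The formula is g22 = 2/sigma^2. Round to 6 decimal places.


For the 2-parameter normal family, the Fisher metric has:
  g11 = 1/sigma^2, g22 = 2/sigma^2.
sigma = 15, sigma^2 = 225.
g22 = 0.008889

0.008889


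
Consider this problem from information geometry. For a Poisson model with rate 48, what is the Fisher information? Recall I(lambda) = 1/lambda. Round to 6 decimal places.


Fisher information for Poisson: I(lambda) = 1/lambda.
lambda = 48.
I(lambda) = 1/48 = 0.020833

0.020833


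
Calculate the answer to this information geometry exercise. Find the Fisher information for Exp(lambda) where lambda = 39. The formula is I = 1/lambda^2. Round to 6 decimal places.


Fisher information for exponential: I(lambda) = 1/lambda^2.
lambda = 39, lambda^2 = 1521.
I = 1/1521 = 0.000657

0.000657


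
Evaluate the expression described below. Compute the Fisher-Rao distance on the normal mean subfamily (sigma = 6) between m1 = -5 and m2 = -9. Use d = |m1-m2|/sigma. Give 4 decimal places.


On the fixed-variance normal subfamily, geodesic distance = |m1-m2|/sigma.
|-5 - -9| = 4.
sigma = 6.
d = 4/6 = 0.6667

0.6667


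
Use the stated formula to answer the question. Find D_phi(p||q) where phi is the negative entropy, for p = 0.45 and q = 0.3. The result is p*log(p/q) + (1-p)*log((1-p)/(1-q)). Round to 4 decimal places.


Bregman divergence with negative entropy generator:
D = p*log(p/q) + (1-p)*log((1-p)/(1-q)).
p = 0.45, q = 0.3.
p*log(p/q) = 0.45*log(0.45/0.3) = 0.182459.
(1-p)*log((1-p)/(1-q)) = 0.55*log(0.55/0.7) = -0.132639.
D = 0.182459 + -0.132639 = 0.0498

0.0498


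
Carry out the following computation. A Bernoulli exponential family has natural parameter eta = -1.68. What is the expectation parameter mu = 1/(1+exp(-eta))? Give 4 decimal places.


Dual coordinate (expectation parameter) for Bernoulli:
mu = 1/(1+exp(-eta)).
eta = -1.68.
exp(-eta) = exp(1.68) = 5.365556.
mu = 1/(1+5.365556) = 0.1571

0.1571


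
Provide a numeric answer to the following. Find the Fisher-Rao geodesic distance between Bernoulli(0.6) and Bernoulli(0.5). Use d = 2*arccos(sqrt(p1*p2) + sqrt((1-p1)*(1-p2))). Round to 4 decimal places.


Geodesic distance on Bernoulli manifold:
d(p1,p2) = 2*arccos(sqrt(p1*p2) + sqrt((1-p1)*(1-p2))).
sqrt(p1*p2) = sqrt(0.6*0.5) = 0.547723.
sqrt((1-p1)*(1-p2)) = sqrt(0.4*0.5) = 0.447214.
arg = 0.547723 + 0.447214 = 0.994936.
d = 2*arccos(0.994936) = 0.2014

0.2014


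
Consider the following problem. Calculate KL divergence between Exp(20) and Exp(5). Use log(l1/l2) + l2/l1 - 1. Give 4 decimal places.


KL divergence for exponential family:
KL = log(l1/l2) + l2/l1 - 1.
log(20/5) = 1.386294.
5/20 = 0.25.
KL = 1.386294 + 0.25 - 1 = 0.6363

0.6363


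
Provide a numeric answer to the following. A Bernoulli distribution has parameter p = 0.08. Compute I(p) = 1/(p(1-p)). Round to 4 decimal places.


For Bernoulli(p), Fisher information is I(p) = 1/(p*(1-p)).
p = 0.08, 1-p = 0.92.
p*(1-p) = 0.0736.
I(p) = 1/0.0736 = 13.5870

13.5870


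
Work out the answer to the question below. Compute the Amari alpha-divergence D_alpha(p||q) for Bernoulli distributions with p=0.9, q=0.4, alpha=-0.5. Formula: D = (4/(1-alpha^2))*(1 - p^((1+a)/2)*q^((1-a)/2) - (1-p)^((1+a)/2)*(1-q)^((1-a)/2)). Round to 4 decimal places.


Amari alpha-divergence:
D = (4/(1-alpha^2))*(1 - p^((1+a)/2)*q^((1-a)/2) - (1-p)^((1+a)/2)*(1-q)^((1-a)/2)).
alpha = -0.5, p = 0.9, q = 0.4.
e1 = (1+alpha)/2 = 0.25, e2 = (1-alpha)/2 = 0.75.
t1 = p^e1 * q^e2 = 0.9^0.25 * 0.4^0.75 = 0.489898.
t2 = (1-p)^e1 * (1-q)^e2 = 0.1^0.25 * 0.6^0.75 = 0.383366.
4/(1-alpha^2) = 5.333333.
D = 5.333333*(1 - 0.489898 - 0.383366) = 0.6759

0.6759


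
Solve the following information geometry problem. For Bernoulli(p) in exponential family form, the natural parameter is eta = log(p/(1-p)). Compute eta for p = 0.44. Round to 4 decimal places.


Natural parameter for Bernoulli: eta = log(p/(1-p)).
p = 0.44, 1-p = 0.56.
p/(1-p) = 0.785714.
eta = log(0.785714) = -0.2412

-0.2412


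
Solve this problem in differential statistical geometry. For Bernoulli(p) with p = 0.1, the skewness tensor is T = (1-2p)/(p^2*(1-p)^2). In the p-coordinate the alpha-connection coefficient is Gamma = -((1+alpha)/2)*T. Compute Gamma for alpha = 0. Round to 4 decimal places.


Skewness (Amari-Chentsov) tensor: T = (1-2p)/(p^2*(1-p)^2).
p = 0.1, 1-2p = 0.8, p^2 = 0.01, (1-p)^2 = 0.81.
T = 0.8/(0.01 * 0.81) = 98.765432.
In the p-coordinate, Gamma^(alpha) = Gamma^(0) - (alpha/2)*T with Gamma^(0) = (1/2)*g'(p) = -T/2,
so Gamma^(alpha) = -((1+alpha)/2)*T.
alpha = 0, -(1+alpha)/2 = -0.5.
Gamma = -0.5 * 98.765432 = -49.3827

-49.3827


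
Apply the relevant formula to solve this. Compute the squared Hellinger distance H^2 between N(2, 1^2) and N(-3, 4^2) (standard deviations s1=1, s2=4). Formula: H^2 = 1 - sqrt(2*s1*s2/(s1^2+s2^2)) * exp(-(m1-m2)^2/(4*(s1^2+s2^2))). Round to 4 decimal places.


Squared Hellinger distance for Gaussians:
H^2 = 1 - sqrt(2*s1*s2/(s1^2+s2^2)) * exp(-(m1-m2)^2/(4*(s1^2+s2^2))).
s1^2 = 1, s2^2 = 16, s1^2+s2^2 = 17.
sqrt(2*1*4/(17)) = 0.685994.
(m1-m2)^2 = (5)^2 = 25.
exp(-25/(4*17)) = exp(-0.367647) = 0.692362.
H^2 = 1 - 0.685994*0.692362 = 0.5250

0.5250


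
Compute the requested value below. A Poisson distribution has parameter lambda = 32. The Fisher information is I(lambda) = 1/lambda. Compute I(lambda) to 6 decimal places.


Fisher information for Poisson: I(lambda) = 1/lambda.
lambda = 32.
I(lambda) = 1/32 = 0.031250

0.031250


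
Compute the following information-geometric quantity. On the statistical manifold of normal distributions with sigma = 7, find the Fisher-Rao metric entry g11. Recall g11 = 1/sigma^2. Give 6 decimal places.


For the 2-parameter normal family, the Fisher metric has:
  g11 = 1/sigma^2, g22 = 2/sigma^2.
sigma = 7, sigma^2 = 49.
g11 = 0.020408

0.020408


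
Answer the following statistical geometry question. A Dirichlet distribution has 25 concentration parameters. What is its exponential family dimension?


Exponential family dimension calculation:
Dirichlet with 25 components has 25 natural parameters.

25


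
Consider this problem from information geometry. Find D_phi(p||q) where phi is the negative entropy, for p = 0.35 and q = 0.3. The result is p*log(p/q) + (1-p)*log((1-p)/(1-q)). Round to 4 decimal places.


Bregman divergence with negative entropy generator:
D = p*log(p/q) + (1-p)*log((1-p)/(1-q)).
p = 0.35, q = 0.3.
p*log(p/q) = 0.35*log(0.35/0.3) = 0.053953.
(1-p)*log((1-p)/(1-q)) = 0.65*log(0.65/0.7) = -0.04817.
D = 0.053953 + -0.04817 = 0.0058

0.0058


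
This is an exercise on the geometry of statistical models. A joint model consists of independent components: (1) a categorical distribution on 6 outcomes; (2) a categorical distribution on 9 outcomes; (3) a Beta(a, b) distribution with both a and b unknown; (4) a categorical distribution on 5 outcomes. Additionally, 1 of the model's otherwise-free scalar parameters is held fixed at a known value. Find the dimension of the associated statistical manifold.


The dimension of a statistical manifold equals the number of free
(independent) real parameters of the model. For a product of independent
blocks the parameter counts add.
- categorical on 6 outcomes (probabilities sum to 1): 6-1 = 5.
- categorical on 9 outcomes (probabilities sum to 1): 9-1 = 8.
- Beta (a, b): 2.
- categorical on 5 outcomes (probabilities sum to 1): 5-1 = 4.
Total = 5 + 8 + 2 + 4 = 19.
1 parameter(s) fixed at known values: 19 - 1 = 18.
Dimension = 18

18


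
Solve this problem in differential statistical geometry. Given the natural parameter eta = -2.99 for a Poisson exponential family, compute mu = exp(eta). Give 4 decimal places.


Expectation parameter for Poisson exponential family:
mu = exp(eta).
eta = -2.99.
mu = exp(-2.99) = 0.0503

0.0503


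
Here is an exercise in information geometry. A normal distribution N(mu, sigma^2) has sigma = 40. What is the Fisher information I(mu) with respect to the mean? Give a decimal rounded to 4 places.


The Fisher information for the mean of a normal distribution is I(mu) = 1/sigma^2.
sigma = 40, so sigma^2 = 1600.
I(mu) = 1/1600 = 0.0006

0.0006


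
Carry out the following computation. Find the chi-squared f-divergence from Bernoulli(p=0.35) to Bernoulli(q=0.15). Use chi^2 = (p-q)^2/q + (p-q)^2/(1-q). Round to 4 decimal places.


Chi-squared divergence between Bernoulli distributions:
chi^2 = (p-q)^2/q + (p-q)^2/(1-q).
p = 0.35, q = 0.15, p-q = 0.2.
(p-q)^2 = 0.04.
term1 = 0.04/0.15 = 0.266667.
term2 = 0.04/0.85 = 0.047059.
chi^2 = 0.266667 + 0.047059 = 0.3137

0.3137


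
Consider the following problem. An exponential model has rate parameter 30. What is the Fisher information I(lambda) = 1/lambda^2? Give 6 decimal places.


Fisher information for exponential: I(lambda) = 1/lambda^2.
lambda = 30, lambda^2 = 900.
I = 1/900 = 0.001111

0.001111


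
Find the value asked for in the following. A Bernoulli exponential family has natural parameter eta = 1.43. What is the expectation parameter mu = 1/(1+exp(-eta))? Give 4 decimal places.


Dual coordinate (expectation parameter) for Bernoulli:
mu = 1/(1+exp(-eta)).
eta = 1.43.
exp(-eta) = exp(-1.43) = 0.239309.
mu = 1/(1+0.239309) = 0.8069

0.8069


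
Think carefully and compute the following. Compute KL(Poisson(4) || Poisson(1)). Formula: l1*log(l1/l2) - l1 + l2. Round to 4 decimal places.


KL divergence for Poisson:
KL = l1*log(l1/l2) - l1 + l2.
l1 = 4, l2 = 1.
log(4/1) = 1.386294.
l1*log(l1/l2) = 4 * 1.386294 = 5.545177.
KL = 5.545177 - 4 + 1 = 2.5452

2.5452


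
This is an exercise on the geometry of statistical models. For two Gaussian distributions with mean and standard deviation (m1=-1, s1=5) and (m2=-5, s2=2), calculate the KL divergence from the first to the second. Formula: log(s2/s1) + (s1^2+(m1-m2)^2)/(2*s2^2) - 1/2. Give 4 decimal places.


KL divergence between normal distributions:
KL = log(s2/s1) + (s1^2 + (m1-m2)^2)/(2*s2^2) - 1/2.
log(2/5) = -0.916291.
(5^2 + (-1--5)^2)/(2*2^2) = (25 + 16)/8 = 5.125.
KL = -0.916291 + 5.125 - 0.5 = 3.7087

3.7087


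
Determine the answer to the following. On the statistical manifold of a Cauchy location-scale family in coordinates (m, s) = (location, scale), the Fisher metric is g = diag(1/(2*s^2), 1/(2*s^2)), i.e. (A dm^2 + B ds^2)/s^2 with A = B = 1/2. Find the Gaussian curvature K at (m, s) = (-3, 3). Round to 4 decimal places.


The metric has the form g = (A dm^2 + B ds^2)/s^2 with A = 1/2, B = 1/2.
Substitute u = sqrt(A/B)*m: g = B*(du^2 + ds^2)/s^2, i.e. B times the
Poincare upper half-plane metric, which has constant Gaussian curvature -1.
Scaling a 2D metric by a constant c divides the Gaussian curvature by c,
so K = -1/B = -1/(1/2) = -2.0000 everywhere (the point (m, s) = (-3, 3) is irrelevant:
the curvature is constant).
The requested Gaussian curvature is K = -2.0000.

-2.0000


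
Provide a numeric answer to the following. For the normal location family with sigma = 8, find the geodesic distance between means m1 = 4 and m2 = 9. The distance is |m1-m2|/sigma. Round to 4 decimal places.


On the fixed-variance normal subfamily, geodesic distance = |m1-m2|/sigma.
|4 - 9| = 5.
sigma = 8.
d = 5/8 = 0.6250

0.6250


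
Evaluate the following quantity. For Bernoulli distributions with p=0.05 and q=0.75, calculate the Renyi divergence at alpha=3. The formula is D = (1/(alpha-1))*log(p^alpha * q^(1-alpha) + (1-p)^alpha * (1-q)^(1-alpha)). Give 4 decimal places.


Renyi divergence of order alpha between Bernoulli distributions:
D = (1/(alpha-1))*log(p^alpha * q^(1-alpha) + (1-p)^alpha * (1-q)^(1-alpha)).
alpha = 3, p = 0.05, q = 0.75.
p^alpha * q^(1-alpha) = 0.05^3 * 0.75^-2 = 0.000222.
(1-p)^alpha * (1-q)^(1-alpha) = 0.95^3 * 0.25^-2 = 13.718.
sum = 0.000222 + 13.718 = 13.718222.
D = (1/2)*log(13.718222) = 1.3094

1.3094


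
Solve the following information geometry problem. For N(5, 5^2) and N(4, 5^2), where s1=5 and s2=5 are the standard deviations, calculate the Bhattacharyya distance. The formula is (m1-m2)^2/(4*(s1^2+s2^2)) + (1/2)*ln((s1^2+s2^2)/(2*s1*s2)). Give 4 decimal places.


Bhattacharyya distance between two Gaussians:
DB = (m1-m2)^2/(4*(s1^2+s2^2)) + (1/2)*ln((s1^2+s2^2)/(2*s1*s2)).
(m1-m2)^2 = (1)^2 = 1.
s1^2+s2^2 = 25 + 25 = 50.
term1 = 1/200 = 0.005.
term2 = 0.5*ln(50/50.0) = 0.0.
DB = 0.005 + 0.0 = 0.0050

0.0050


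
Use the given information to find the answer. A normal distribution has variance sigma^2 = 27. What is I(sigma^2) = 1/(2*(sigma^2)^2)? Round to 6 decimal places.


Fisher information for variance: I(sigma^2) = 1/(2*sigma^4).
sigma^2 = 27, so sigma^4 = 729.
I = 1/(2*729) = 1/1458 = 0.000686

0.000686


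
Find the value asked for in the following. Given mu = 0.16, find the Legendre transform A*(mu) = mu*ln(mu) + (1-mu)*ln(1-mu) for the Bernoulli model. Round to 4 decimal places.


Legendre transform for Bernoulli:
A*(mu) = mu*log(mu) + (1-mu)*log(1-mu).
mu = 0.16, 1-mu = 0.84.
mu*log(mu) = 0.16*log(0.16) = -0.293213.
(1-mu)*log(1-mu) = 0.84*log(0.84) = -0.146457.
A* = -0.293213 + -0.146457 = -0.4397

-0.4397


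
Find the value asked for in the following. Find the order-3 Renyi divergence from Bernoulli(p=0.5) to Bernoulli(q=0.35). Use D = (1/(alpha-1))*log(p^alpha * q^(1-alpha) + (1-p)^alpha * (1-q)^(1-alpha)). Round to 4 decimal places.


Renyi divergence of order alpha between Bernoulli distributions:
D = (1/(alpha-1))*log(p^alpha * q^(1-alpha) + (1-p)^alpha * (1-q)^(1-alpha)).
alpha = 3, p = 0.5, q = 0.35.
p^alpha * q^(1-alpha) = 0.5^3 * 0.35^-2 = 1.020408.
(1-p)^alpha * (1-q)^(1-alpha) = 0.5^3 * 0.65^-2 = 0.295858.
sum = 1.020408 + 0.295858 = 1.316266.
D = (1/2)*log(1.316266) = 0.1374

0.1374


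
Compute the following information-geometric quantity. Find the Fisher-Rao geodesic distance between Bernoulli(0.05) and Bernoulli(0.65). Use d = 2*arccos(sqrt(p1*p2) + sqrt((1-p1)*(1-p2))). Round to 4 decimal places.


Geodesic distance on Bernoulli manifold:
d(p1,p2) = 2*arccos(sqrt(p1*p2) + sqrt((1-p1)*(1-p2))).
sqrt(p1*p2) = sqrt(0.05*0.65) = 0.180278.
sqrt((1-p1)*(1-p2)) = sqrt(0.95*0.35) = 0.576628.
arg = 0.180278 + 0.576628 = 0.756906.
d = 2*arccos(0.756906) = 1.4245

1.4245


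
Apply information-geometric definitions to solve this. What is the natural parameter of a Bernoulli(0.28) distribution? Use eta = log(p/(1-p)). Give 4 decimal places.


Natural parameter for Bernoulli: eta = log(p/(1-p)).
p = 0.28, 1-p = 0.72.
p/(1-p) = 0.388889.
eta = log(0.388889) = -0.9445

-0.9445


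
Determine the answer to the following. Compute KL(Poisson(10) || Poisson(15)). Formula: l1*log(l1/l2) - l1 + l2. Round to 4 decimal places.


KL divergence for Poisson:
KL = l1*log(l1/l2) - l1 + l2.
l1 = 10, l2 = 15.
log(10/15) = -0.405465.
l1*log(l1/l2) = 10 * -0.405465 = -4.054651.
KL = -4.054651 - 10 + 15 = 0.9453

0.9453


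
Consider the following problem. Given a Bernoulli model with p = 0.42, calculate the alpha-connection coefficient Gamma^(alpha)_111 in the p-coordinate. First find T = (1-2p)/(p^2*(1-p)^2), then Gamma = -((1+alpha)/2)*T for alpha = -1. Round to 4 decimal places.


Skewness (Amari-Chentsov) tensor: T = (1-2p)/(p^2*(1-p)^2).
p = 0.42, 1-2p = 0.16, p^2 = 0.1764, (1-p)^2 = 0.3364.
T = 0.16/(0.1764 * 0.3364) = 2.696283.
In the p-coordinate, Gamma^(alpha) = Gamma^(0) - (alpha/2)*T with Gamma^(0) = (1/2)*g'(p) = -T/2,
so Gamma^(alpha) = -((1+alpha)/2)*T.
alpha = -1, -(1+alpha)/2 = 0.0.
Gamma = 0.0 * 2.696283 = 0.0000

0.0000


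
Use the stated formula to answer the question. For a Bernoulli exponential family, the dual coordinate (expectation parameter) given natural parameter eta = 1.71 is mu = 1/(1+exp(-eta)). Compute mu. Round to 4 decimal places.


Dual coordinate (expectation parameter) for Bernoulli:
mu = 1/(1+exp(-eta)).
eta = 1.71.
exp(-eta) = exp(-1.71) = 0.180866.
mu = 1/(1+0.180866) = 0.8468

0.8468


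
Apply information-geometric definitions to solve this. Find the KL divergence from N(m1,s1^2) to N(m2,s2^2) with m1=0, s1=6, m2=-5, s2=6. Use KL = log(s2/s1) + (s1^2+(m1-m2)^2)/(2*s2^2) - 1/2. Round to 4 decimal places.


KL divergence between normal distributions:
KL = log(s2/s1) + (s1^2 + (m1-m2)^2)/(2*s2^2) - 1/2.
log(6/6) = 0.0.
(6^2 + (0--5)^2)/(2*6^2) = (36 + 25)/72 = 0.847222.
KL = 0.0 + 0.847222 - 0.5 = 0.3472

0.3472


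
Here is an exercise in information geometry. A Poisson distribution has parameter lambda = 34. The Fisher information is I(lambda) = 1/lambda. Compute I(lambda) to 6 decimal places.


Fisher information for Poisson: I(lambda) = 1/lambda.
lambda = 34.
I(lambda) = 1/34 = 0.029412

0.029412


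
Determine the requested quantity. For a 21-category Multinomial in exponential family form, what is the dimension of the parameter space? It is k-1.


Exponential family dimension calculation:
For Multinomial with k=21 categories, dim = k-1 = 20.

20


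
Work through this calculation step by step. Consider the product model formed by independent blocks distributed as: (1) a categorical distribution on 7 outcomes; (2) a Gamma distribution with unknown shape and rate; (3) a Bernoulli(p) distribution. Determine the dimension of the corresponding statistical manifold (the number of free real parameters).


The dimension of a statistical manifold equals the number of free
(independent) real parameters of the model. For a product of independent
blocks the parameter counts add.
- categorical on 7 outcomes (probabilities sum to 1): 7-1 = 6.
- Gamma (shape, rate): 2.
- Bernoulli (p): 1.
Total = 6 + 2 + 1 = 9.
Dimension = 9

9


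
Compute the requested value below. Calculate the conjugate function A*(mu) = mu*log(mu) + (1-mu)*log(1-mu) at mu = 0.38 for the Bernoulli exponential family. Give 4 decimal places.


Legendre transform for Bernoulli:
A*(mu) = mu*log(mu) + (1-mu)*log(1-mu).
mu = 0.38, 1-mu = 0.62.
mu*log(mu) = 0.38*log(0.38) = -0.367682.
(1-mu)*log(1-mu) = 0.62*log(0.62) = -0.296382.
A* = -0.367682 + -0.296382 = -0.6641

-0.6641


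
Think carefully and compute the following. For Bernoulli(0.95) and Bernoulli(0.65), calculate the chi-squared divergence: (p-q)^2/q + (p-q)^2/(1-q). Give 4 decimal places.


Chi-squared divergence between Bernoulli distributions:
chi^2 = (p-q)^2/q + (p-q)^2/(1-q).
p = 0.95, q = 0.65, p-q = 0.3.
(p-q)^2 = 0.09.
term1 = 0.09/0.65 = 0.138462.
term2 = 0.09/0.35 = 0.257143.
chi^2 = 0.138462 + 0.257143 = 0.3956

0.3956


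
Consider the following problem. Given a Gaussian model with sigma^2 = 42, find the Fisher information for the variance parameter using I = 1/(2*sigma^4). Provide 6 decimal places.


Fisher information for variance: I(sigma^2) = 1/(2*sigma^4).
sigma^2 = 42, so sigma^4 = 1764.
I = 1/(2*1764) = 1/3528 = 0.000283

0.000283
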